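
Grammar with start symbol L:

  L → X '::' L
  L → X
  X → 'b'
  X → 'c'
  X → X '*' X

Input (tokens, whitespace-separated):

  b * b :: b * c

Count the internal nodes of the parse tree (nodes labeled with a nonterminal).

[L [X [X b] * [X b]] :: [L [X [X b] * [X c]]]]

8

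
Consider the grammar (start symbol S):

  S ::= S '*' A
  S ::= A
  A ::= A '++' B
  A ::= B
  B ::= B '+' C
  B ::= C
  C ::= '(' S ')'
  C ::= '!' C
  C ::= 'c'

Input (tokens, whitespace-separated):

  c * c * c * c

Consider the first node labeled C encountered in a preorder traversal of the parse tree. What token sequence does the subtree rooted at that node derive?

c

[S [S [S [S [A [B [C c]]]] * [A [B [C c]]]] * [A [B [C c]]]] * [A [B [C c]]]]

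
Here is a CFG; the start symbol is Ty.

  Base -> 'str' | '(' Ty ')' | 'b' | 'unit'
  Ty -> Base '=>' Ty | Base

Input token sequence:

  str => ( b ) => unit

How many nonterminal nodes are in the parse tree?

8

[Ty [Base str] => [Ty [Base ( [Ty [Base b]] )] => [Ty [Base unit]]]]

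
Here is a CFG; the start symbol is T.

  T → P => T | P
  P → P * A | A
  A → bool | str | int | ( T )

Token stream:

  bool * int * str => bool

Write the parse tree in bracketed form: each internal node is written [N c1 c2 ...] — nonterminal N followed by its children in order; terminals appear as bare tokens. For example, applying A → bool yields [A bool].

T
P => T
P * A => T
P * A * A => T
A * A * A => T
bool * A * A => T
bool * int * A => T
bool * int * str => T
bool * int * str => P
bool * int * str => A
bool * int * str => bool

[T [P [P [P [A bool]] * [A int]] * [A str]] => [T [P [A bool]]]]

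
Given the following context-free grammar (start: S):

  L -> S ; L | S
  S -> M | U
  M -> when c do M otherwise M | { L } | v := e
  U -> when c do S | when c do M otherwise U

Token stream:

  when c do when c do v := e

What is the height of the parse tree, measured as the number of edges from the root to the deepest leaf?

[S [U when c do [S [U when c do [S [M v := e]]]]]]

6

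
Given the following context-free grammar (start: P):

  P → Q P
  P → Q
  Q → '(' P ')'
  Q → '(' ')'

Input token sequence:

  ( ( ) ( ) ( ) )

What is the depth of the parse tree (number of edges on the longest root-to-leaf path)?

[P [Q ( [P [Q ( )] [P [Q ( )] [P [Q ( )]]]] )]]

6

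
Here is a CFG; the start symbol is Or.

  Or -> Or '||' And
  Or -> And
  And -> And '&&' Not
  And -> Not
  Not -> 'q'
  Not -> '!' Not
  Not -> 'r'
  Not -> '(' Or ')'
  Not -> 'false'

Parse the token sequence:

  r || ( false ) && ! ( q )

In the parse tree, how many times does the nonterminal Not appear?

[Or [Or [And [Not r]]] || [And [And [Not ( [Or [And [Not false]]] )]] && [Not ! [Not ( [Or [And [Not q]]] )]]]]

6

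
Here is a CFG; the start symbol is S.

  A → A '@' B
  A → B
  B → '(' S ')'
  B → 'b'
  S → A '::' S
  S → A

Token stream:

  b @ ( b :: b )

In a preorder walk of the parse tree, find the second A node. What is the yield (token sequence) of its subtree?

[S [A [A [B b]] @ [B ( [S [A [B b]] :: [S [A [B b]]]] )]]]

b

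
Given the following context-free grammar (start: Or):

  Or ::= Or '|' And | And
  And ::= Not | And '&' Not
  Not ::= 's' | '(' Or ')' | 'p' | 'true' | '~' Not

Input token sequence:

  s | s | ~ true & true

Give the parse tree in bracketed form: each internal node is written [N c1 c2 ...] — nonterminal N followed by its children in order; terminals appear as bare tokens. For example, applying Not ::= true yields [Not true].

[Or [Or [Or [And [Not s]]] | [And [Not s]]] | [And [And [Not ~ [Not true]]] & [Not true]]]

Or
Or | And
Or | And | And
And | And | And
Not | And | And
s | And | And
s | Not | And
s | s | And
s | s | And & Not
s | s | Not & Not
s | s | ~ Not & Not
s | s | ~ true & Not
s | s | ~ true & true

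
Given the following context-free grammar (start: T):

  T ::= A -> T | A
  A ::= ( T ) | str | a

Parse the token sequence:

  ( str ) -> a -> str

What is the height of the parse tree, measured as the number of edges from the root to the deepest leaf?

4

[T [A ( [T [A str]] )] -> [T [A a] -> [T [A str]]]]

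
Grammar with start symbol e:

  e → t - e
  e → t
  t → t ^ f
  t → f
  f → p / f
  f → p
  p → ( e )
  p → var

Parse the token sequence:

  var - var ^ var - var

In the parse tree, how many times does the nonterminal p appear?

4

[e [t [f [p var]]] - [e [t [t [f [p var]]] ^ [f [p var]]] - [e [t [f [p var]]]]]]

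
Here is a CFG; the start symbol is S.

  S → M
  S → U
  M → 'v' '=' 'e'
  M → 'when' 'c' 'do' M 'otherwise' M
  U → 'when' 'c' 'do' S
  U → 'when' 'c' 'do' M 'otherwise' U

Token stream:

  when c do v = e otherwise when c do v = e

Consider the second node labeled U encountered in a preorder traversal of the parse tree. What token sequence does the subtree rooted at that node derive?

[S [U when c do [M v = e] otherwise [U when c do [S [M v = e]]]]]

when c do v = e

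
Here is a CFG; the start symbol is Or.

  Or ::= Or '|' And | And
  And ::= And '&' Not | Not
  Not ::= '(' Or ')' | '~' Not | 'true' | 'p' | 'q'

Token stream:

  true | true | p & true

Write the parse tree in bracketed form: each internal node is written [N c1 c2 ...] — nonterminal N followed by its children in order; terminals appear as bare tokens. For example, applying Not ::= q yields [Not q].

[Or [Or [Or [And [Not true]]] | [And [Not true]]] | [And [And [Not p]] & [Not true]]]

Or
Or | And
Or | And | And
And | And | And
Not | And | And
true | And | And
true | Not | And
true | true | And
true | true | And & Not
true | true | Not & Not
true | true | p & Not
true | true | p & true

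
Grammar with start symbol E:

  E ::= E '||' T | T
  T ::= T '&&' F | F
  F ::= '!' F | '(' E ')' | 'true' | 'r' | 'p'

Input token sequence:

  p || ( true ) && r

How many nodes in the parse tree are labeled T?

4

[E [E [T [F p]]] || [T [T [F ( [E [T [F true]]] )]] && [F r]]]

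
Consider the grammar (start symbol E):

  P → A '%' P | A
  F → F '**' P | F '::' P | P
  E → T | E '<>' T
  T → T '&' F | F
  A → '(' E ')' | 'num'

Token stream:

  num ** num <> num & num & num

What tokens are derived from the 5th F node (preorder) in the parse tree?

num

[E [E [T [F [F [P [A num]]] ** [P [A num]]]]] <> [T [T [T [F [P [A num]]]] & [F [P [A num]]]] & [F [P [A num]]]]]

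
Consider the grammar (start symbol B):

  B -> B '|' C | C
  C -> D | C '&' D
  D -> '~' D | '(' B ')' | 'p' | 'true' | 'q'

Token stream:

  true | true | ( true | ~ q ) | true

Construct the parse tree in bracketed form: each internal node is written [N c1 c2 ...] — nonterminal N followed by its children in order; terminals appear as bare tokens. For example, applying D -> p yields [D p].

[B [B [B [B [C [D true]]] | [C [D true]]] | [C [D ( [B [B [C [D true]]] | [C [D ~ [D q]]]] )]]] | [C [D true]]]

B
B | C
B | C | C
B | C | C | C
C | C | C | C
D | C | C | C
true | C | C | C
true | D | C | C
true | true | C | C
true | true | D | C
true | true | ( B ) | C
true | true | ( B | C ) | C
true | true | ( C | C ) | C
true | true | ( D | C ) | C
true | true | ( true | C ) | C
true | true | ( true | D ) | C
true | true | ( true | ~ D ) | C
true | true | ( true | ~ q ) | C
true | true | ( true | ~ q ) | D
true | true | ( true | ~ q ) | true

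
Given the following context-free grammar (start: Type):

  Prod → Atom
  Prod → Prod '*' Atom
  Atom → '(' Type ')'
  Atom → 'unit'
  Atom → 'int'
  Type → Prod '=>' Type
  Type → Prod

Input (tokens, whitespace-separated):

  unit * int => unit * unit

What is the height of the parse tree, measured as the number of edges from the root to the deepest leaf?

5

[Type [Prod [Prod [Atom unit]] * [Atom int]] => [Type [Prod [Prod [Atom unit]] * [Atom unit]]]]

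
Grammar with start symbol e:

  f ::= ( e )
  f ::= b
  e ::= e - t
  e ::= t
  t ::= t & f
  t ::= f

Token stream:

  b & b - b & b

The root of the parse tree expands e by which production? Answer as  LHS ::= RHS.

[e [e [t [t [f b]] & [f b]]] - [t [t [f b]] & [f b]]]

e ::= e - t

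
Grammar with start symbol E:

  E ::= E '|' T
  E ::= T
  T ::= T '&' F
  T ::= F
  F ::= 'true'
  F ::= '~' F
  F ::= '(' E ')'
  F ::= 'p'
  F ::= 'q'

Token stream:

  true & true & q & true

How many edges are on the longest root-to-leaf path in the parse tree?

[E [T [T [T [T [F true]] & [F true]] & [F q]] & [F true]]]

6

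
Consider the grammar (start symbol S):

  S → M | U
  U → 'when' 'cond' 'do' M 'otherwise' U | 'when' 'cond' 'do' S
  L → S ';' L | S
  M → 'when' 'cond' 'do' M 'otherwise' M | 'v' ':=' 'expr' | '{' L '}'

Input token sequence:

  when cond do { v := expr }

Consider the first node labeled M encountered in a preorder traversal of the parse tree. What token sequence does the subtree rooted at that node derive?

[S [U when cond do [S [M { [L [S [M v := expr]]] }]]]]

{ v := expr }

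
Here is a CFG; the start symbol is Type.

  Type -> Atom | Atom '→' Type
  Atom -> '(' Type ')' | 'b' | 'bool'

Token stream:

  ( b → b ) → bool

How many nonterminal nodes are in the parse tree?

8

[Type [Atom ( [Type [Atom b] → [Type [Atom b]]] )] → [Type [Atom bool]]]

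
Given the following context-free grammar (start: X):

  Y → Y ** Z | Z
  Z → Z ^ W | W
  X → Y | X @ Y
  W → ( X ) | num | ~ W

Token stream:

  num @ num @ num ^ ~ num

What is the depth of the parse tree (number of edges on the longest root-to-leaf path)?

[X [X [X [Y [Z [W num]]]] @ [Y [Z [W num]]]] @ [Y [Z [Z [W num]] ^ [W ~ [W num]]]]]

6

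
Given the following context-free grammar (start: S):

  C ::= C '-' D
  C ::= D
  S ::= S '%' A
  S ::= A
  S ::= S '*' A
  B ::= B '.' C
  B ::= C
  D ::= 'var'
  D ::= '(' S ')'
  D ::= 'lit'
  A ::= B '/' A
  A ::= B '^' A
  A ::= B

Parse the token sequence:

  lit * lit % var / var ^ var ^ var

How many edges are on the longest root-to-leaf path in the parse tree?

8

[S [S [S [A [B [C [D lit]]]]] * [A [B [C [D lit]]]]] % [A [B [C [D var]]] / [A [B [C [D var]]] ^ [A [B [C [D var]]] ^ [A [B [C [D var]]]]]]]]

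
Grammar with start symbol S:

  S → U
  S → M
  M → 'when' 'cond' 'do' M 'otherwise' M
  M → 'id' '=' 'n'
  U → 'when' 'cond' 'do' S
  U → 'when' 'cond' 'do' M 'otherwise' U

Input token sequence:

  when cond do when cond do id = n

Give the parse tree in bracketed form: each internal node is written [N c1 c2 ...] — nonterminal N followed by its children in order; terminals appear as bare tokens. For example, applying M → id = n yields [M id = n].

S
U
when cond do S
when cond do U
when cond do when cond do S
when cond do when cond do M
when cond do when cond do id = n

[S [U when cond do [S [U when cond do [S [M id = n]]]]]]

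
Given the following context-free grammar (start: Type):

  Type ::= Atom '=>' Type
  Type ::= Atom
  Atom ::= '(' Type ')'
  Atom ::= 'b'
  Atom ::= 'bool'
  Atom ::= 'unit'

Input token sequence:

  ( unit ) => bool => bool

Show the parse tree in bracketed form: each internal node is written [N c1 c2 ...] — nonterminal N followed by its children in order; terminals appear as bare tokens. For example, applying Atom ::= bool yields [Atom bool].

[Type [Atom ( [Type [Atom unit]] )] => [Type [Atom bool] => [Type [Atom bool]]]]

Type
Atom => Type
( Type ) => Type
( Atom ) => Type
( unit ) => Type
( unit ) => Atom => Type
( unit ) => bool => Type
( unit ) => bool => Atom
( unit ) => bool => bool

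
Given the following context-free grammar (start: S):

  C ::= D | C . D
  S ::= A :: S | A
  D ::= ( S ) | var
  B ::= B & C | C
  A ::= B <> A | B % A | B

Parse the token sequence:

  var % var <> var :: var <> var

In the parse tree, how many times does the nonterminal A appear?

[S [A [B [C [D var]]] % [A [B [C [D var]]] <> [A [B [C [D var]]]]]] :: [S [A [B [C [D var]]] <> [A [B [C [D var]]]]]]]

5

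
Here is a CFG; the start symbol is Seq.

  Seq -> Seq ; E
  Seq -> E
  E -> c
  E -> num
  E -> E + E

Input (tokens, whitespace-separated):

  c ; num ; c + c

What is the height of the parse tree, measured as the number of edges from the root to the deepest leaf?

4

[Seq [Seq [Seq [E c]] ; [E num]] ; [E [E c] + [E c]]]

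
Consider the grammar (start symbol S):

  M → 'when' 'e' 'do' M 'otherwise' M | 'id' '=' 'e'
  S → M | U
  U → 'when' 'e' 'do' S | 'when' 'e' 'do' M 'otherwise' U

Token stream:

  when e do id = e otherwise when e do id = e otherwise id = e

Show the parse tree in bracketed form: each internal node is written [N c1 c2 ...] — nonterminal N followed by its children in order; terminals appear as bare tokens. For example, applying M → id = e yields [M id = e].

[S [M when e do [M id = e] otherwise [M when e do [M id = e] otherwise [M id = e]]]]

S
M
when e do M otherwise M
when e do id = e otherwise M
when e do id = e otherwise when e do M otherwise M
when e do id = e otherwise when e do id = e otherwise M
when e do id = e otherwise when e do id = e otherwise id = e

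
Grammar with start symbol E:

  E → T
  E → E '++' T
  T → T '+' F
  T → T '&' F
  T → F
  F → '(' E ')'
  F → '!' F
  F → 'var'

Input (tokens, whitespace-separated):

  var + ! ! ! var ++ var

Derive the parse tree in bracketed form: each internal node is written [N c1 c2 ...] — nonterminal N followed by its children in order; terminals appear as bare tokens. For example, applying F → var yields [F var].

[E [E [T [T [F var]] + [F ! [F ! [F ! [F var]]]]]] ++ [T [F var]]]

E
E ++ T
T ++ T
T + F ++ T
F + F ++ T
var + F ++ T
var + ! F ++ T
var + ! ! F ++ T
var + ! ! ! F ++ T
var + ! ! ! var ++ T
var + ! ! ! var ++ F
var + ! ! ! var ++ var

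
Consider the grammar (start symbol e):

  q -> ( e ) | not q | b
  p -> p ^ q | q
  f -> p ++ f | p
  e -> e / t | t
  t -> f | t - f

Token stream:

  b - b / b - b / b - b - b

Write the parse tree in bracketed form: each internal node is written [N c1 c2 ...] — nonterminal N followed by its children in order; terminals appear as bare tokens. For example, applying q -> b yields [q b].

[e [e [e [t [t [f [p [q b]]]] - [f [p [q b]]]]] / [t [t [f [p [q b]]]] - [f [p [q b]]]]] / [t [t [t [f [p [q b]]]] - [f [p [q b]]]] - [f [p [q b]]]]]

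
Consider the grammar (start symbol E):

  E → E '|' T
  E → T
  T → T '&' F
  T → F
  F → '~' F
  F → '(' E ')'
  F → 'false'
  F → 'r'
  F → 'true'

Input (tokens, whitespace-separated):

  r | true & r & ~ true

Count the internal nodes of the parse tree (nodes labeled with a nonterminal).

[E [E [T [F r]]] | [T [T [T [F true]] & [F r]] & [F ~ [F true]]]]

11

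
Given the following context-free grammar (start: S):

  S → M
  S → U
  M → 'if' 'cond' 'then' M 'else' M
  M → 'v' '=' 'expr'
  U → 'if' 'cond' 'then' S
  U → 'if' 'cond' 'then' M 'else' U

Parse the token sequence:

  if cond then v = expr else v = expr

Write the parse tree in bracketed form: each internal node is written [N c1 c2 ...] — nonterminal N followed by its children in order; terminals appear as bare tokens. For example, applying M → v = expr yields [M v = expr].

[S [M if cond then [M v = expr] else [M v = expr]]]

S
M
if cond then M else M
if cond then v = expr else M
if cond then v = expr else v = expr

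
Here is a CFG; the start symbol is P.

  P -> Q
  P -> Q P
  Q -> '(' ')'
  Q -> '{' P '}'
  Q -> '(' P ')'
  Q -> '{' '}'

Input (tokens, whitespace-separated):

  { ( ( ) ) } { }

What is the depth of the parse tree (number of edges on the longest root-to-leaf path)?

6

[P [Q { [P [Q ( [P [Q ( )]] )]] }] [P [Q { }]]]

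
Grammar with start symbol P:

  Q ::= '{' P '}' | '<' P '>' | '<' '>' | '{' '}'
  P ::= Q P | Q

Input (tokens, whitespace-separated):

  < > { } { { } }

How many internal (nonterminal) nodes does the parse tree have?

8

[P [Q < >] [P [Q { }] [P [Q { [P [Q { }]] }]]]]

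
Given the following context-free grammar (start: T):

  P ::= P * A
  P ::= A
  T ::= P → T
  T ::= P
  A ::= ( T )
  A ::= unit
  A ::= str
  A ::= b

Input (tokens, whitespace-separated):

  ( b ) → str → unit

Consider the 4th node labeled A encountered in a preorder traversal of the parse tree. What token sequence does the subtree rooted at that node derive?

unit

[T [P [A ( [T [P [A b]]] )]] → [T [P [A str]] → [T [P [A unit]]]]]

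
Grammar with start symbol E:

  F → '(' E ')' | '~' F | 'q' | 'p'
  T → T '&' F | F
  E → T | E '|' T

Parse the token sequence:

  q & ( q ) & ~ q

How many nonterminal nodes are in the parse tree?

11

[E [T [T [T [F q]] & [F ( [E [T [F q]]] )]] & [F ~ [F q]]]]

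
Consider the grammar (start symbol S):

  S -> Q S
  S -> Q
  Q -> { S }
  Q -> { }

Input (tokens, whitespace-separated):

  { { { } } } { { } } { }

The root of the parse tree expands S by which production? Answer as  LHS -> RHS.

S -> Q S

[S [Q { [S [Q { [S [Q { }]] }]] }] [S [Q { [S [Q { }]] }] [S [Q { }]]]]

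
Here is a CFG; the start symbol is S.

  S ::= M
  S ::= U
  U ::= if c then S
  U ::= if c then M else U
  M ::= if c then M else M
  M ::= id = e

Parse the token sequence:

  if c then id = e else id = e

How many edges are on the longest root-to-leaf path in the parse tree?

[S [M if c then [M id = e] else [M id = e]]]

3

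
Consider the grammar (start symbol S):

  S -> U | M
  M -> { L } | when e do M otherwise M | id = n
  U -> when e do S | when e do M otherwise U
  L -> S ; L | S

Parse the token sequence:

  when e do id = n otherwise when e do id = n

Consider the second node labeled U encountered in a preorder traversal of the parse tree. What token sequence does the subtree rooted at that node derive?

[S [U when e do [M id = n] otherwise [U when e do [S [M id = n]]]]]

when e do id = n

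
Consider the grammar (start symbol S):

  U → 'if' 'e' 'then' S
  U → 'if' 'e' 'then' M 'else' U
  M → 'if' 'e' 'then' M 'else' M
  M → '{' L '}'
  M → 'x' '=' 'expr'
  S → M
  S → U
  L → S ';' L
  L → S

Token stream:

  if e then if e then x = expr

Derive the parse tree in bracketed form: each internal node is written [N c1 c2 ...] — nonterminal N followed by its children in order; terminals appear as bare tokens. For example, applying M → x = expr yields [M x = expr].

S
U
if e then S
if e then U
if e then if e then S
if e then if e then M
if e then if e then x = expr

[S [U if e then [S [U if e then [S [M x = expr]]]]]]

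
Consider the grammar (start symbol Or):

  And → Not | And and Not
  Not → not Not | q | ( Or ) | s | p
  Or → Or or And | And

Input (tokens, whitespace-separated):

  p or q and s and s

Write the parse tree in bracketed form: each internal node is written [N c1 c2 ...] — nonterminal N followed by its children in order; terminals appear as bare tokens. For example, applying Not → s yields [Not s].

[Or [Or [And [Not p]]] or [And [And [And [Not q]] and [Not s]] and [Not s]]]

Or
Or or And
And or And
Not or And
p or And
p or And and Not
p or And and Not and Not
p or Not and Not and Not
p or q and Not and Not
p or q and s and Not
p or q and s and s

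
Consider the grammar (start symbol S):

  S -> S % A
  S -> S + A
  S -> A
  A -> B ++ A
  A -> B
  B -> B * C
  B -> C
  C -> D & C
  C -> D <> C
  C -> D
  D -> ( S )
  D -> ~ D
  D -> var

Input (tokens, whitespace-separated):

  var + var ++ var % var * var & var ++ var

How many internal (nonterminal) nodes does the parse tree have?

[S [S [S [A [B [C [D var]]]]] + [A [B [C [D var]]] ++ [A [B [C [D var]]]]]] % [A [B [B [C [D var]]] * [C [D var] & [C [D var]]]] ++ [A [B [C [D var]]]]]]

28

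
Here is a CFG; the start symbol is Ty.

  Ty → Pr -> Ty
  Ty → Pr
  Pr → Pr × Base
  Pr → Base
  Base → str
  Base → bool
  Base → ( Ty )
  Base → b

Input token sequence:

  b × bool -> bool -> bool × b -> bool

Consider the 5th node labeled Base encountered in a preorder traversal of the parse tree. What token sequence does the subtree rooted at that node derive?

[Ty [Pr [Pr [Base b]] × [Base bool]] -> [Ty [Pr [Base bool]] -> [Ty [Pr [Pr [Base bool]] × [Base b]] -> [Ty [Pr [Base bool]]]]]]

b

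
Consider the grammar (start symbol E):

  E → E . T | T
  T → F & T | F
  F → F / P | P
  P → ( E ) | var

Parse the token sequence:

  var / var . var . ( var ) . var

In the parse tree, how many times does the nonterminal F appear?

[E [E [E [E [T [F [F [P var]] / [P var]]]] . [T [F [P var]]]] . [T [F [P ( [E [T [F [P var]]]] )]]]] . [T [F [P var]]]]

6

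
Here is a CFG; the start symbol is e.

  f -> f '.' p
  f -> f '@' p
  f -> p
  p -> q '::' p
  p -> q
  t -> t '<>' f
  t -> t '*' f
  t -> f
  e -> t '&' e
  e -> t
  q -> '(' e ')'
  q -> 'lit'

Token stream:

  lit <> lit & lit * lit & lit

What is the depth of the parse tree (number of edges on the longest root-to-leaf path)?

[e [t [t [f [p [q lit]]]] <> [f [p [q lit]]]] & [e [t [t [f [p [q lit]]]] * [f [p [q lit]]]] & [e [t [f [p [q lit]]]]]]]

7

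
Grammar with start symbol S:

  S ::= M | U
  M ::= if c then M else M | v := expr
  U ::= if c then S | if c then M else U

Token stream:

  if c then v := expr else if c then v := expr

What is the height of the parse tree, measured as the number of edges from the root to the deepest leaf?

5

[S [U if c then [M v := expr] else [U if c then [S [M v := expr]]]]]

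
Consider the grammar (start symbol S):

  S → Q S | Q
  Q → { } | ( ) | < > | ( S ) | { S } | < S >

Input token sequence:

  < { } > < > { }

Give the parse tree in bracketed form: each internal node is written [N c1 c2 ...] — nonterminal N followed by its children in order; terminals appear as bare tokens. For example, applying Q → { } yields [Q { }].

[S [Q < [S [Q { }]] >] [S [Q < >] [S [Q { }]]]]

S
Q S
< S > S
< Q > S
< { } > S
< { } > Q S
< { } > < > S
< { } > < > Q
< { } > < > { }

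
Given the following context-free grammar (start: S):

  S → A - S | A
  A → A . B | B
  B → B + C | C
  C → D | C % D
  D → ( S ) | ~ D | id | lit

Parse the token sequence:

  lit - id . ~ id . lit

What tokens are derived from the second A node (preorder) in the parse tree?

id . ~ id . lit

[S [A [B [C [D lit]]]] - [S [A [A [A [B [C [D id]]]] . [B [C [D ~ [D id]]]]] . [B [C [D lit]]]]]]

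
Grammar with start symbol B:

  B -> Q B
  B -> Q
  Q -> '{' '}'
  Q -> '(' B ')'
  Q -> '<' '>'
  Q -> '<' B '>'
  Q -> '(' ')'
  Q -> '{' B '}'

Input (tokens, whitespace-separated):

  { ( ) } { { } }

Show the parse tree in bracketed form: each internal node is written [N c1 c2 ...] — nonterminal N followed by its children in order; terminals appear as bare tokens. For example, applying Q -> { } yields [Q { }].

[B [Q { [B [Q ( )]] }] [B [Q { [B [Q { }]] }]]]

B
Q B
{ B } B
{ Q } B
{ ( ) } B
{ ( ) } Q
{ ( ) } { B }
{ ( ) } { Q }
{ ( ) } { { } }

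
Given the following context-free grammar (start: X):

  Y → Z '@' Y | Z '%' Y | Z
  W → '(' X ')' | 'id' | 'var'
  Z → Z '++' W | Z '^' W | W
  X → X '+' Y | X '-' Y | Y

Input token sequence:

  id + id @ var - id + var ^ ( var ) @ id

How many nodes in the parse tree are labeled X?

5

[X [X [X [X [Y [Z [W id]]]] + [Y [Z [W id]] @ [Y [Z [W var]]]]] - [Y [Z [W id]]]] + [Y [Z [Z [W var]] ^ [W ( [X [Y [Z [W var]]]] )]] @ [Y [Z [W id]]]]]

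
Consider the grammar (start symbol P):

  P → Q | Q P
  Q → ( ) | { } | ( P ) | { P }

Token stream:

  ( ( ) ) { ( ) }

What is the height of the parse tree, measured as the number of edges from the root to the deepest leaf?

[P [Q ( [P [Q ( )]] )] [P [Q { [P [Q ( )]] }]]]

5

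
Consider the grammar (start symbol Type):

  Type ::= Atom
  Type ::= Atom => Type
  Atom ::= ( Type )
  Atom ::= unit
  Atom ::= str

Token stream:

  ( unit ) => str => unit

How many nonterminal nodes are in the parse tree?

[Type [Atom ( [Type [Atom unit]] )] => [Type [Atom str] => [Type [Atom unit]]]]

8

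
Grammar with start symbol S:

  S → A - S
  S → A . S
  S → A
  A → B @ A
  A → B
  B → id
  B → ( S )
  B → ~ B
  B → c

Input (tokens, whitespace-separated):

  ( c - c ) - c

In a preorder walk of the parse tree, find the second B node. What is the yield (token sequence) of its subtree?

[S [A [B ( [S [A [B c]] - [S [A [B c]]]] )]] - [S [A [B c]]]]

c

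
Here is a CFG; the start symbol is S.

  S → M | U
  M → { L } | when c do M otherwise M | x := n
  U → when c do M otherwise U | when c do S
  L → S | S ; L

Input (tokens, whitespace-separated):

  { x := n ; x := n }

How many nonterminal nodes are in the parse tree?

8

[S [M { [L [S [M x := n]] ; [L [S [M x := n]]]] }]]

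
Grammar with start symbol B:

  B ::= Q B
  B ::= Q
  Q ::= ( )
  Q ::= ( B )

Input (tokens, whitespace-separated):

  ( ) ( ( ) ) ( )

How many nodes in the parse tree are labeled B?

[B [Q ( )] [B [Q ( [B [Q ( )]] )] [B [Q ( )]]]]

4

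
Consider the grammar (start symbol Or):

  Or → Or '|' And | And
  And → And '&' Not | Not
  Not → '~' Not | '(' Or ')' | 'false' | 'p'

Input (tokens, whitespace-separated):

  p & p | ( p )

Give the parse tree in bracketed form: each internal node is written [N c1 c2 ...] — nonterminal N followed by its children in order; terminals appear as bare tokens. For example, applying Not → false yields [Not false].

[Or [Or [And [And [Not p]] & [Not p]]] | [And [Not ( [Or [And [Not p]]] )]]]

Or
Or | And
And | And
And & Not | And
Not & Not | And
p & Not | And
p & p | And
p & p | Not
p & p | ( Or )
p & p | ( And )
p & p | ( Not )
p & p | ( p )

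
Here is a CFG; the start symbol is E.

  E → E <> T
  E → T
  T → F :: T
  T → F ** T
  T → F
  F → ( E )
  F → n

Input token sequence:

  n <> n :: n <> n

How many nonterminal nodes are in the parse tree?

[E [E [E [T [F n]]] <> [T [F n] :: [T [F n]]]] <> [T [F n]]]

11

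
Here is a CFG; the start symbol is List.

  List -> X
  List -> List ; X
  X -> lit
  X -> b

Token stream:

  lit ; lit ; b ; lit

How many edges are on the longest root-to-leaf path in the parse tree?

5

[List [List [List [List [X lit]] ; [X lit]] ; [X b]] ; [X lit]]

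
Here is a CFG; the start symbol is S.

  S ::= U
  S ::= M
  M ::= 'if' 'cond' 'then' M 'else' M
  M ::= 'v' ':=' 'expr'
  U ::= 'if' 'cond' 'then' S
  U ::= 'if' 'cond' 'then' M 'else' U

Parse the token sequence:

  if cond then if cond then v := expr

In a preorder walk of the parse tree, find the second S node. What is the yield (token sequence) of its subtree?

[S [U if cond then [S [U if cond then [S [M v := expr]]]]]]

if cond then v := expr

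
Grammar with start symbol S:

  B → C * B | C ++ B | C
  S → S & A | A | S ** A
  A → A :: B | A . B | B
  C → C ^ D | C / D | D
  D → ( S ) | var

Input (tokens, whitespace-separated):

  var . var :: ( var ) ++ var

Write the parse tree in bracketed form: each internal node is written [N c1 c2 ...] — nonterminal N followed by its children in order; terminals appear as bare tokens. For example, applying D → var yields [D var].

S
A
A :: B
A . B :: B
B . B :: B
C . B :: B
D . B :: B
var . B :: B
var . C :: B
var . D :: B
var . var :: B
var . var :: C ++ B
var . var :: D ++ B
var . var :: ( S ) ++ B
var . var :: ( A ) ++ B
var . var :: ( B ) ++ B
var . var :: ( C ) ++ B
var . var :: ( D ) ++ B
var . var :: ( var ) ++ B
var . var :: ( var ) ++ C
var . var :: ( var ) ++ D
var . var :: ( var ) ++ var

[S [A [A [A [B [C [D var]]]] . [B [C [D var]]]] :: [B [C [D ( [S [A [B [C [D var]]]]] )]] ++ [B [C [D var]]]]]]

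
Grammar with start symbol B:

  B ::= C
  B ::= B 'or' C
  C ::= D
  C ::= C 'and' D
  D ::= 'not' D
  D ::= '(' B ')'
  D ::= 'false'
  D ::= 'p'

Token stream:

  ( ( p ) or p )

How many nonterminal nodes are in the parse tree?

12

[B [C [D ( [B [B [C [D ( [B [C [D p]]] )]]] or [C [D p]]] )]]]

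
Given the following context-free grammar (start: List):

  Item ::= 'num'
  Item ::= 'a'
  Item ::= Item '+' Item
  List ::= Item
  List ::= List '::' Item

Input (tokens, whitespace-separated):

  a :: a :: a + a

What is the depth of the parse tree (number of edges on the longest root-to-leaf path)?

4

[List [List [List [Item a]] :: [Item a]] :: [Item [Item a] + [Item a]]]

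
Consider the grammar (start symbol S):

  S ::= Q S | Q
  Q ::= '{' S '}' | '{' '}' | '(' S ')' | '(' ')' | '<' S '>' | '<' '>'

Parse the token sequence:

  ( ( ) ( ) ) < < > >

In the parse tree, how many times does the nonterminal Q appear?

5

[S [Q ( [S [Q ( )] [S [Q ( )]]] )] [S [Q < [S [Q < >]] >]]]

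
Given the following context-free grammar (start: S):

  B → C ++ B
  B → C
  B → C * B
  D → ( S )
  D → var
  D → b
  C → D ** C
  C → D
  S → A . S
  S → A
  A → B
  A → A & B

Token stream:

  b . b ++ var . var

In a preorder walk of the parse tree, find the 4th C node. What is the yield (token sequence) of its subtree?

[S [A [B [C [D b]]]] . [S [A [B [C [D b]] ++ [B [C [D var]]]]] . [S [A [B [C [D var]]]]]]]

var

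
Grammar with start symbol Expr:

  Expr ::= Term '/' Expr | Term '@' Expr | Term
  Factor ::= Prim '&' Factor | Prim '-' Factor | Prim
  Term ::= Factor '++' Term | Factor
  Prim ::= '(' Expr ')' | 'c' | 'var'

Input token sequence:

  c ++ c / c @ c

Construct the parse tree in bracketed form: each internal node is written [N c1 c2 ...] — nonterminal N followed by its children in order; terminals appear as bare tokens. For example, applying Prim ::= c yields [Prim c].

Expr
Term / Expr
Factor ++ Term / Expr
Prim ++ Term / Expr
c ++ Term / Expr
c ++ Factor / Expr
c ++ Prim / Expr
c ++ c / Expr
c ++ c / Term @ Expr
c ++ c / Factor @ Expr
c ++ c / Prim @ Expr
c ++ c / c @ Expr
c ++ c / c @ Term
c ++ c / c @ Factor
c ++ c / c @ Prim
c ++ c / c @ c

[Expr [Term [Factor [Prim c]] ++ [Term [Factor [Prim c]]]] / [Expr [Term [Factor [Prim c]]] @ [Expr [Term [Factor [Prim c]]]]]]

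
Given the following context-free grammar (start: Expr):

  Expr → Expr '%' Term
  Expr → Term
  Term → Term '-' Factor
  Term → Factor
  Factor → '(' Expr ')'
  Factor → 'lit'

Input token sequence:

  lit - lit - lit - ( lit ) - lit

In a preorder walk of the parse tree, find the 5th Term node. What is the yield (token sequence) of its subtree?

[Expr [Term [Term [Term [Term [Term [Factor lit]] - [Factor lit]] - [Factor lit]] - [Factor ( [Expr [Term [Factor lit]]] )]] - [Factor lit]]]

lit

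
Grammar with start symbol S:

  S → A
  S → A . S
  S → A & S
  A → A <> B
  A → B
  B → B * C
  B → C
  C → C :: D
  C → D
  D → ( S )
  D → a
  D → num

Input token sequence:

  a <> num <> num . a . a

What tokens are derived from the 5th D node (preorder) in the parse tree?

a

[S [A [A [A [B [C [D a]]]] <> [B [C [D num]]]] <> [B [C [D num]]]] . [S [A [B [C [D a]]]] . [S [A [B [C [D a]]]]]]]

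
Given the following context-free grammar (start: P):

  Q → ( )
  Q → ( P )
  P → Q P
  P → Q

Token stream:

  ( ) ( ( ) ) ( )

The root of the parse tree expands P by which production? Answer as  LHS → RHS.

P → Q P

[P [Q ( )] [P [Q ( [P [Q ( )]] )] [P [Q ( )]]]]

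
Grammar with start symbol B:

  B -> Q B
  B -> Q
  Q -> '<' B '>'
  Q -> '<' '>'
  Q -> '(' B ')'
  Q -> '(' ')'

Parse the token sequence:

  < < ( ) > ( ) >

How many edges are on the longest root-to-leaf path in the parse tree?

[B [Q < [B [Q < [B [Q ( )]] >] [B [Q ( )]]] >]]

6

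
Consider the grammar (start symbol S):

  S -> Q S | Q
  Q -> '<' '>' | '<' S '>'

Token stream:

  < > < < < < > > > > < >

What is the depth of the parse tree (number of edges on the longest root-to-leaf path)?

[S [Q < >] [S [Q < [S [Q < [S [Q < [S [Q < >]] >]] >]] >] [S [Q < >]]]]

9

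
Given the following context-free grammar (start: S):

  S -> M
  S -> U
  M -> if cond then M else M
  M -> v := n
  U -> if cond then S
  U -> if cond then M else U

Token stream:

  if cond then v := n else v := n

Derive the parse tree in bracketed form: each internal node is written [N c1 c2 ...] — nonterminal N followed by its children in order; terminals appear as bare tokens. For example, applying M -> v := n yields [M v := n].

[S [M if cond then [M v := n] else [M v := n]]]

S
M
if cond then M else M
if cond then v := n else M
if cond then v := n else v := n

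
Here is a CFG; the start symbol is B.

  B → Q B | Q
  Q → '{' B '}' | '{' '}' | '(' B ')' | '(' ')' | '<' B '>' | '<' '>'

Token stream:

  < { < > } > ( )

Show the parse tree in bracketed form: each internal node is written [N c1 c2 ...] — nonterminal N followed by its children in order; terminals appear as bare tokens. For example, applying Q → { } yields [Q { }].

[B [Q < [B [Q { [B [Q < >]] }]] >] [B [Q ( )]]]

B
Q B
< B > B
< Q > B
< { B } > B
< { Q } > B
< { < > } > B
< { < > } > Q
< { < > } > ( )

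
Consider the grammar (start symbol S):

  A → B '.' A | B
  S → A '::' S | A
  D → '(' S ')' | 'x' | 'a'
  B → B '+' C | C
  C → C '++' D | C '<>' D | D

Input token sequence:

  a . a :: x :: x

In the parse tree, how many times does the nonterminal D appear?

[S [A [B [C [D a]]] . [A [B [C [D a]]]]] :: [S [A [B [C [D x]]]] :: [S [A [B [C [D x]]]]]]]

4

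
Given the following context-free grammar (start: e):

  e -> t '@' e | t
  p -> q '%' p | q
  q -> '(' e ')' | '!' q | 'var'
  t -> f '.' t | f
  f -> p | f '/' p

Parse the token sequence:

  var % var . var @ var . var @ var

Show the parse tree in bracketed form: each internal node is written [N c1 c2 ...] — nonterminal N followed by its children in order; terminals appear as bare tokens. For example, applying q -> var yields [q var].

[e [t [f [p [q var] % [p [q var]]]] . [t [f [p [q var]]]]] @ [e [t [f [p [q var]]] . [t [f [p [q var]]]]] @ [e [t [f [p [q var]]]]]]]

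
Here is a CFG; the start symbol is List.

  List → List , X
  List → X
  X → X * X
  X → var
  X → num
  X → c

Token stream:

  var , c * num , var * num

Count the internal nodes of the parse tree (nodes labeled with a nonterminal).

[List [List [List [X var]] , [X [X c] * [X num]]] , [X [X var] * [X num]]]

10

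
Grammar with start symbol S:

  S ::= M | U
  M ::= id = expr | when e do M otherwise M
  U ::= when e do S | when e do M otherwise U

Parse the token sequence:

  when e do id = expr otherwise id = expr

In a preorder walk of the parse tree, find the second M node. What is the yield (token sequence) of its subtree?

id = expr

[S [M when e do [M id = expr] otherwise [M id = expr]]]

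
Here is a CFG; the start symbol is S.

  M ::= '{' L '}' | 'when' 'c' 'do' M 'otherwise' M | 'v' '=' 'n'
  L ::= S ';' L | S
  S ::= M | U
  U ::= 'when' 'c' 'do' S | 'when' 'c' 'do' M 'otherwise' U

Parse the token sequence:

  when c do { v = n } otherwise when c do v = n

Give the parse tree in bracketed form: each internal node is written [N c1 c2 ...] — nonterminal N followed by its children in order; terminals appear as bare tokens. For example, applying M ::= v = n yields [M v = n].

S
U
when c do M otherwise U
when c do { L } otherwise U
when c do { S } otherwise U
when c do { M } otherwise U
when c do { v = n } otherwise U
when c do { v = n } otherwise when c do S
when c do { v = n } otherwise when c do M
when c do { v = n } otherwise when c do v = n

[S [U when c do [M { [L [S [M v = n]]] }] otherwise [U when c do [S [M v = n]]]]]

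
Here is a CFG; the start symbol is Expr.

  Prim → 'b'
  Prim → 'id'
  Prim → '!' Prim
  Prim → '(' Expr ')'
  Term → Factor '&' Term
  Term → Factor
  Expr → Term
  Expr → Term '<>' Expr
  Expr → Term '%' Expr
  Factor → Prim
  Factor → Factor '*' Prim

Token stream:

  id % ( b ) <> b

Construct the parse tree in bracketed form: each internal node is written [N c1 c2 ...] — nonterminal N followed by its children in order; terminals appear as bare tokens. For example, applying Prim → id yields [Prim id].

Expr
Term % Expr
Factor % Expr
Prim % Expr
id % Expr
id % Term <> Expr
id % Factor <> Expr
id % Prim <> Expr
id % ( Expr ) <> Expr
id % ( Term ) <> Expr
id % ( Factor ) <> Expr
id % ( Prim ) <> Expr
id % ( b ) <> Expr
id % ( b ) <> Term
id % ( b ) <> Factor
id % ( b ) <> Prim
id % ( b ) <> b

[Expr [Term [Factor [Prim id]]] % [Expr [Term [Factor [Prim ( [Expr [Term [Factor [Prim b]]]] )]]] <> [Expr [Term [Factor [Prim b]]]]]]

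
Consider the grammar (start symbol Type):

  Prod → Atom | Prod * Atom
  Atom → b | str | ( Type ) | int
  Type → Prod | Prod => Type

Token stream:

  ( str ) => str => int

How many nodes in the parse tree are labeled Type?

4

[Type [Prod [Atom ( [Type [Prod [Atom str]]] )]] => [Type [Prod [Atom str]] => [Type [Prod [Atom int]]]]]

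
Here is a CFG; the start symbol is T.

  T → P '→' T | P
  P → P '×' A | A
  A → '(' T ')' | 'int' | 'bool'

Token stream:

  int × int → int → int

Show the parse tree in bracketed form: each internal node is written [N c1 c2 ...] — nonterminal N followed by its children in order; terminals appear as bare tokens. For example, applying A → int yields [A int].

[T [P [P [A int]] × [A int]] → [T [P [A int]] → [T [P [A int]]]]]

T
P → T
P × A → T
A × A → T
int × A → T
int × int → T
int × int → P → T
int × int → A → T
int × int → int → T
int × int → int → P
int × int → int → A
int × int → int → int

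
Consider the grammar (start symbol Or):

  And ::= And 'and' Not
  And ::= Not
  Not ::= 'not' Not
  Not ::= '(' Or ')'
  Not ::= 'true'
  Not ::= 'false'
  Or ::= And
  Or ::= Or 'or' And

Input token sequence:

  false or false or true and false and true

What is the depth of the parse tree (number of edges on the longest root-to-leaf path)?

5

[Or [Or [Or [And [Not false]]] or [And [Not false]]] or [And [And [And [Not true]] and [Not false]] and [Not true]]]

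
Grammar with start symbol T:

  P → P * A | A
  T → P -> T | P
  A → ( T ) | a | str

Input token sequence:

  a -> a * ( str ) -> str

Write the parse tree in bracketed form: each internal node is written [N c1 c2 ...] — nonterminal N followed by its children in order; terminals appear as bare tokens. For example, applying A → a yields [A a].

[T [P [A a]] -> [T [P [P [A a]] * [A ( [T [P [A str]]] )]] -> [T [P [A str]]]]]

T
P -> T
A -> T
a -> T
a -> P -> T
a -> P * A -> T
a -> A * A -> T
a -> a * A -> T
a -> a * ( T ) -> T
a -> a * ( P ) -> T
a -> a * ( A ) -> T
a -> a * ( str ) -> T
a -> a * ( str ) -> P
a -> a * ( str ) -> A
a -> a * ( str ) -> str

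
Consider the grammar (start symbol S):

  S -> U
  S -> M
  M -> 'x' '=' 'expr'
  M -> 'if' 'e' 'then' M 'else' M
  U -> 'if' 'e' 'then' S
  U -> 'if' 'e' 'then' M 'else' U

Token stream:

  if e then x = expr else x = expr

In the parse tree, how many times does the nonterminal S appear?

[S [M if e then [M x = expr] else [M x = expr]]]

1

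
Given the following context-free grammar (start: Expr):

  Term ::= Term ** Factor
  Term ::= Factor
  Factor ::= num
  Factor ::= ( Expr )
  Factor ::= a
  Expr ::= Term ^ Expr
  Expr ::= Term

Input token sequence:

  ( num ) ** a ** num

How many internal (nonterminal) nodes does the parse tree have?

10

[Expr [Term [Term [Term [Factor ( [Expr [Term [Factor num]]] )]] ** [Factor a]] ** [Factor num]]]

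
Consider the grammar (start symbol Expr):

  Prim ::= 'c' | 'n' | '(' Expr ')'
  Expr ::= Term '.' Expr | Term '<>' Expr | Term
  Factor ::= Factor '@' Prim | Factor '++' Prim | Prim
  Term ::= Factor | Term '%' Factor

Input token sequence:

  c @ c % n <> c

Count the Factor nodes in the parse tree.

4

[Expr [Term [Term [Factor [Factor [Prim c]] @ [Prim c]]] % [Factor [Prim n]]] <> [Expr [Term [Factor [Prim c]]]]]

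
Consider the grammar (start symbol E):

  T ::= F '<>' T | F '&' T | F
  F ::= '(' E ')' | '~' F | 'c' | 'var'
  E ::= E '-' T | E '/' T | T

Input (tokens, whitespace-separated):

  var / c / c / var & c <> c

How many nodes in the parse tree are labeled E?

[E [E [E [E [T [F var]]] / [T [F c]]] / [T [F c]]] / [T [F var] & [T [F c] <> [T [F c]]]]]

4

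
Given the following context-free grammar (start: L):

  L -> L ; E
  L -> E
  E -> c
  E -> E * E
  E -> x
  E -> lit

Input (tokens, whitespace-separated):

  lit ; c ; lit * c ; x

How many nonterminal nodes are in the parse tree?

[L [L [L [L [E lit]] ; [E c]] ; [E [E lit] * [E c]]] ; [E x]]

10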